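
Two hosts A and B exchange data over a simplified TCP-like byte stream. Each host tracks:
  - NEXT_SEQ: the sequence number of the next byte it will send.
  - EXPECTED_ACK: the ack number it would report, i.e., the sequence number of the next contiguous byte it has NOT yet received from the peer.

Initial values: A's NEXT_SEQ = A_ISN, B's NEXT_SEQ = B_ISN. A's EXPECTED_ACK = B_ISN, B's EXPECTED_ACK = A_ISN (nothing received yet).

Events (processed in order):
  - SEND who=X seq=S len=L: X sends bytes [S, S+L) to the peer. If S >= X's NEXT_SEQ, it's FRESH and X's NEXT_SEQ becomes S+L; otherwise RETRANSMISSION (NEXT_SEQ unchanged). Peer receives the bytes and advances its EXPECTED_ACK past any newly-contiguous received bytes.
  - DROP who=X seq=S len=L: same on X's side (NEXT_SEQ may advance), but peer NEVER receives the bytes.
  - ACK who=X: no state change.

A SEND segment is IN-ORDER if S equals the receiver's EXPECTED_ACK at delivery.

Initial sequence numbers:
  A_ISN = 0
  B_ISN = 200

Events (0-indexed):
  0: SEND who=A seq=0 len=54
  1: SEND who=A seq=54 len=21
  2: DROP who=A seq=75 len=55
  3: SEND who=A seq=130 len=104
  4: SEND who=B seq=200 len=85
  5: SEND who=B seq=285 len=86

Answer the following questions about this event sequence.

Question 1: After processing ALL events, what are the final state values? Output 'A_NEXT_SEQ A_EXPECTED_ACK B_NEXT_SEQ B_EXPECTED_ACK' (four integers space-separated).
Answer: 234 371 371 75

Derivation:
After event 0: A_seq=54 A_ack=200 B_seq=200 B_ack=54
After event 1: A_seq=75 A_ack=200 B_seq=200 B_ack=75
After event 2: A_seq=130 A_ack=200 B_seq=200 B_ack=75
After event 3: A_seq=234 A_ack=200 B_seq=200 B_ack=75
After event 4: A_seq=234 A_ack=285 B_seq=285 B_ack=75
After event 5: A_seq=234 A_ack=371 B_seq=371 B_ack=75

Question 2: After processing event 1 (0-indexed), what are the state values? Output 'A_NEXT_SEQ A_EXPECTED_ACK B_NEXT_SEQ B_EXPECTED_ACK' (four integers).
After event 0: A_seq=54 A_ack=200 B_seq=200 B_ack=54
After event 1: A_seq=75 A_ack=200 B_seq=200 B_ack=75

75 200 200 75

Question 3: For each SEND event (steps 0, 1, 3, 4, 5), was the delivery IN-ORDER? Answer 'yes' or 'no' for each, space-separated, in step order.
Step 0: SEND seq=0 -> in-order
Step 1: SEND seq=54 -> in-order
Step 3: SEND seq=130 -> out-of-order
Step 4: SEND seq=200 -> in-order
Step 5: SEND seq=285 -> in-order

Answer: yes yes no yes yes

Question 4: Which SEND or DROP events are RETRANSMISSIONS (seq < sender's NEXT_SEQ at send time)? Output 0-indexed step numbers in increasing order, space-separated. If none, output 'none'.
Answer: none

Derivation:
Step 0: SEND seq=0 -> fresh
Step 1: SEND seq=54 -> fresh
Step 2: DROP seq=75 -> fresh
Step 3: SEND seq=130 -> fresh
Step 4: SEND seq=200 -> fresh
Step 5: SEND seq=285 -> fresh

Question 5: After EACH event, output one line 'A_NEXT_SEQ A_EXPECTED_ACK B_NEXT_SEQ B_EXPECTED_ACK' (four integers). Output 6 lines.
54 200 200 54
75 200 200 75
130 200 200 75
234 200 200 75
234 285 285 75
234 371 371 75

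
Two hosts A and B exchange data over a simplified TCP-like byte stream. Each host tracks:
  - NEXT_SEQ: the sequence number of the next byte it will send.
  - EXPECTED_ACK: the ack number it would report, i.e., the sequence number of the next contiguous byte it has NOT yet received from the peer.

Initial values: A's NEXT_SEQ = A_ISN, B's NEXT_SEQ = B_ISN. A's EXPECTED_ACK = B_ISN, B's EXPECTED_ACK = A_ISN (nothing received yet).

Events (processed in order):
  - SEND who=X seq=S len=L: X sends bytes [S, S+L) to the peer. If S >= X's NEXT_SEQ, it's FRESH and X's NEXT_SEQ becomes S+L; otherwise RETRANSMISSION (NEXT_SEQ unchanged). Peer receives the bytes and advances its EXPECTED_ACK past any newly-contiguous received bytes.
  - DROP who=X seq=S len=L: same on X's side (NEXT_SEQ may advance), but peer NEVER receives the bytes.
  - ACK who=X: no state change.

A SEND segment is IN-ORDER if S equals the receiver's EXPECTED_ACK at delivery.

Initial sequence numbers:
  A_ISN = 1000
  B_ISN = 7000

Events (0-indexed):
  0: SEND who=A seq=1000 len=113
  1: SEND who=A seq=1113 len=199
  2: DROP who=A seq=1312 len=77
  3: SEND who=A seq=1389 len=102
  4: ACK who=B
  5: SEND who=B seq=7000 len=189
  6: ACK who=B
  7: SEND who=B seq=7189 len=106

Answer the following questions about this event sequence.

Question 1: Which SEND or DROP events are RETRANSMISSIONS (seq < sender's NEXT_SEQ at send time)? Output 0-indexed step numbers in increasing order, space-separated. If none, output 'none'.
Step 0: SEND seq=1000 -> fresh
Step 1: SEND seq=1113 -> fresh
Step 2: DROP seq=1312 -> fresh
Step 3: SEND seq=1389 -> fresh
Step 5: SEND seq=7000 -> fresh
Step 7: SEND seq=7189 -> fresh

Answer: none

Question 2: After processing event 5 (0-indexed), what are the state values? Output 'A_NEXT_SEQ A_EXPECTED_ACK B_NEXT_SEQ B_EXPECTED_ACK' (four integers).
After event 0: A_seq=1113 A_ack=7000 B_seq=7000 B_ack=1113
After event 1: A_seq=1312 A_ack=7000 B_seq=7000 B_ack=1312
After event 2: A_seq=1389 A_ack=7000 B_seq=7000 B_ack=1312
After event 3: A_seq=1491 A_ack=7000 B_seq=7000 B_ack=1312
After event 4: A_seq=1491 A_ack=7000 B_seq=7000 B_ack=1312
After event 5: A_seq=1491 A_ack=7189 B_seq=7189 B_ack=1312

1491 7189 7189 1312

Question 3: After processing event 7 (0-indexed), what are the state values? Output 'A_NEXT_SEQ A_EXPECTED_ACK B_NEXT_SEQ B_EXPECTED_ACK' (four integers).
After event 0: A_seq=1113 A_ack=7000 B_seq=7000 B_ack=1113
After event 1: A_seq=1312 A_ack=7000 B_seq=7000 B_ack=1312
After event 2: A_seq=1389 A_ack=7000 B_seq=7000 B_ack=1312
After event 3: A_seq=1491 A_ack=7000 B_seq=7000 B_ack=1312
After event 4: A_seq=1491 A_ack=7000 B_seq=7000 B_ack=1312
After event 5: A_seq=1491 A_ack=7189 B_seq=7189 B_ack=1312
After event 6: A_seq=1491 A_ack=7189 B_seq=7189 B_ack=1312
After event 7: A_seq=1491 A_ack=7295 B_seq=7295 B_ack=1312

1491 7295 7295 1312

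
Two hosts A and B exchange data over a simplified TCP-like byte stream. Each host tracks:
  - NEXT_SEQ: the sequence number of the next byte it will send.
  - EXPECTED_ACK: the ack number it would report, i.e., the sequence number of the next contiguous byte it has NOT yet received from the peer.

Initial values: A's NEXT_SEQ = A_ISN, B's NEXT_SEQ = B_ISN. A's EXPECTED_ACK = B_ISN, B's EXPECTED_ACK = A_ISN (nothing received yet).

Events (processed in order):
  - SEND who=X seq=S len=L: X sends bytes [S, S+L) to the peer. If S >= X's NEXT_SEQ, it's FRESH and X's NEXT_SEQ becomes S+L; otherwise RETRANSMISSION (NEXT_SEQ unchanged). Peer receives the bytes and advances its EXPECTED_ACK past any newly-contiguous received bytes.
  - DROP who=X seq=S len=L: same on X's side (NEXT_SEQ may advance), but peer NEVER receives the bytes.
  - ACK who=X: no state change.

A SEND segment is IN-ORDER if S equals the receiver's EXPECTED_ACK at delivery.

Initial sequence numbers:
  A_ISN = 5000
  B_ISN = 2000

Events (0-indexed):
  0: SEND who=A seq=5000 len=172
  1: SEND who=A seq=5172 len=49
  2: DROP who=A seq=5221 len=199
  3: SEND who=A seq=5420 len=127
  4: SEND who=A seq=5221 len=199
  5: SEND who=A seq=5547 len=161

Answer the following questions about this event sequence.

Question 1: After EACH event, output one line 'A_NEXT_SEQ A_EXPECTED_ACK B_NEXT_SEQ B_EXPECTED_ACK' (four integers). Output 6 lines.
5172 2000 2000 5172
5221 2000 2000 5221
5420 2000 2000 5221
5547 2000 2000 5221
5547 2000 2000 5547
5708 2000 2000 5708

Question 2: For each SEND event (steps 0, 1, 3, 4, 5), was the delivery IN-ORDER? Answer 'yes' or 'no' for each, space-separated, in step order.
Step 0: SEND seq=5000 -> in-order
Step 1: SEND seq=5172 -> in-order
Step 3: SEND seq=5420 -> out-of-order
Step 4: SEND seq=5221 -> in-order
Step 5: SEND seq=5547 -> in-order

Answer: yes yes no yes yes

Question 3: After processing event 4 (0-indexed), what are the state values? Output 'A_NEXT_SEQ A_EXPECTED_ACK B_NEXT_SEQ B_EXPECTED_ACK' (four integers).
After event 0: A_seq=5172 A_ack=2000 B_seq=2000 B_ack=5172
After event 1: A_seq=5221 A_ack=2000 B_seq=2000 B_ack=5221
After event 2: A_seq=5420 A_ack=2000 B_seq=2000 B_ack=5221
After event 3: A_seq=5547 A_ack=2000 B_seq=2000 B_ack=5221
After event 4: A_seq=5547 A_ack=2000 B_seq=2000 B_ack=5547

5547 2000 2000 5547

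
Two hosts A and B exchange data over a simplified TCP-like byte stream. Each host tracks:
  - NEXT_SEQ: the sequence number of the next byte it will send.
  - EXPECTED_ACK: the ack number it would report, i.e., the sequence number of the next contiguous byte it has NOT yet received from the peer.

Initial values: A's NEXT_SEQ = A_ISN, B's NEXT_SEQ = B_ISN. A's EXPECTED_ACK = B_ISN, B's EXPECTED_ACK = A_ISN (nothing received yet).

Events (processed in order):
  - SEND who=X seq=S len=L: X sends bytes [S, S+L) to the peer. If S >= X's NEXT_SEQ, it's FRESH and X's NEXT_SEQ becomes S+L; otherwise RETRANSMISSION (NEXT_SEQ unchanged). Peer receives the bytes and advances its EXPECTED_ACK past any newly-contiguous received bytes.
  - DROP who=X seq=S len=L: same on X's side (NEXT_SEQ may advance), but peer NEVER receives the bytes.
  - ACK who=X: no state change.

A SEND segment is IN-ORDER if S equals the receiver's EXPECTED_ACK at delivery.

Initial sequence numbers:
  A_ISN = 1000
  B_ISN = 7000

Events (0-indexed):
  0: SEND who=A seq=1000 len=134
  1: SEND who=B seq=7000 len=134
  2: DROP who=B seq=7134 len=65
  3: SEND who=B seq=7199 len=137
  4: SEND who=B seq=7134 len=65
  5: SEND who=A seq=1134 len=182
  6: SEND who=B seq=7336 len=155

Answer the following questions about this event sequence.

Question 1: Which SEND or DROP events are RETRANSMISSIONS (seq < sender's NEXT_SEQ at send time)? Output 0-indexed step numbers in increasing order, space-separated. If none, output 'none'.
Answer: 4

Derivation:
Step 0: SEND seq=1000 -> fresh
Step 1: SEND seq=7000 -> fresh
Step 2: DROP seq=7134 -> fresh
Step 3: SEND seq=7199 -> fresh
Step 4: SEND seq=7134 -> retransmit
Step 5: SEND seq=1134 -> fresh
Step 6: SEND seq=7336 -> fresh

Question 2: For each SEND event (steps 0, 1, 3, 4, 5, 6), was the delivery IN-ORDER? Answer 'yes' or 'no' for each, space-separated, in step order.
Answer: yes yes no yes yes yes

Derivation:
Step 0: SEND seq=1000 -> in-order
Step 1: SEND seq=7000 -> in-order
Step 3: SEND seq=7199 -> out-of-order
Step 4: SEND seq=7134 -> in-order
Step 5: SEND seq=1134 -> in-order
Step 6: SEND seq=7336 -> in-order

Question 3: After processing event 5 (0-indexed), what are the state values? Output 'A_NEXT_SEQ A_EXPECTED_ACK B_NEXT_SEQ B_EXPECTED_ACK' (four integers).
After event 0: A_seq=1134 A_ack=7000 B_seq=7000 B_ack=1134
After event 1: A_seq=1134 A_ack=7134 B_seq=7134 B_ack=1134
After event 2: A_seq=1134 A_ack=7134 B_seq=7199 B_ack=1134
After event 3: A_seq=1134 A_ack=7134 B_seq=7336 B_ack=1134
After event 4: A_seq=1134 A_ack=7336 B_seq=7336 B_ack=1134
After event 5: A_seq=1316 A_ack=7336 B_seq=7336 B_ack=1316

1316 7336 7336 1316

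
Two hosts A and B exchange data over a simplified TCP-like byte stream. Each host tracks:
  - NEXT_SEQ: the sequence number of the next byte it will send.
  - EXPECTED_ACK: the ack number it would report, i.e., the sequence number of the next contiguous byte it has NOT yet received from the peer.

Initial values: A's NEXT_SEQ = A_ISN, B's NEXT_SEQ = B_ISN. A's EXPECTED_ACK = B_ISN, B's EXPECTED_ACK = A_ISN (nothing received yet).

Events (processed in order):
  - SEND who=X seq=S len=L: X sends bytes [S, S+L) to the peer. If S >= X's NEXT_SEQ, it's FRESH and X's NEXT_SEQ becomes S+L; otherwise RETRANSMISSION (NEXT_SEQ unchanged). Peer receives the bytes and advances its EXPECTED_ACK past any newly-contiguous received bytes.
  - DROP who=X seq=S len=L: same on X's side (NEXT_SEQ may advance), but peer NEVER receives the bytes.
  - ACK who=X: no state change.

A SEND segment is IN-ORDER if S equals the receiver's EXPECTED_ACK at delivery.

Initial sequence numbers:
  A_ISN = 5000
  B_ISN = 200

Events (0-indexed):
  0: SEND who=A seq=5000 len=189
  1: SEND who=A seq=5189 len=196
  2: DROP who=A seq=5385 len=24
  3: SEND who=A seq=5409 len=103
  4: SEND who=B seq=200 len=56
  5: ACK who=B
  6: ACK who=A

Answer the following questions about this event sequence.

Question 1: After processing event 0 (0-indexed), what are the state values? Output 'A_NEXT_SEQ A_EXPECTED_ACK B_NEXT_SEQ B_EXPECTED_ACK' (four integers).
After event 0: A_seq=5189 A_ack=200 B_seq=200 B_ack=5189

5189 200 200 5189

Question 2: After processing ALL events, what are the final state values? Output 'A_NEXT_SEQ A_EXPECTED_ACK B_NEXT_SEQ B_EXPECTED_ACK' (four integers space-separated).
After event 0: A_seq=5189 A_ack=200 B_seq=200 B_ack=5189
After event 1: A_seq=5385 A_ack=200 B_seq=200 B_ack=5385
After event 2: A_seq=5409 A_ack=200 B_seq=200 B_ack=5385
After event 3: A_seq=5512 A_ack=200 B_seq=200 B_ack=5385
After event 4: A_seq=5512 A_ack=256 B_seq=256 B_ack=5385
After event 5: A_seq=5512 A_ack=256 B_seq=256 B_ack=5385
After event 6: A_seq=5512 A_ack=256 B_seq=256 B_ack=5385

Answer: 5512 256 256 5385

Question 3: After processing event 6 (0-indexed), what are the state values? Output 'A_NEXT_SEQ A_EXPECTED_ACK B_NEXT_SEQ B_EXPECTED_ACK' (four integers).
After event 0: A_seq=5189 A_ack=200 B_seq=200 B_ack=5189
After event 1: A_seq=5385 A_ack=200 B_seq=200 B_ack=5385
After event 2: A_seq=5409 A_ack=200 B_seq=200 B_ack=5385
After event 3: A_seq=5512 A_ack=200 B_seq=200 B_ack=5385
After event 4: A_seq=5512 A_ack=256 B_seq=256 B_ack=5385
After event 5: A_seq=5512 A_ack=256 B_seq=256 B_ack=5385
After event 6: A_seq=5512 A_ack=256 B_seq=256 B_ack=5385

5512 256 256 5385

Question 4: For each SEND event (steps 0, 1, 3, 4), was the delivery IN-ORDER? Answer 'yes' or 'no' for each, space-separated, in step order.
Step 0: SEND seq=5000 -> in-order
Step 1: SEND seq=5189 -> in-order
Step 3: SEND seq=5409 -> out-of-order
Step 4: SEND seq=200 -> in-order

Answer: yes yes no yes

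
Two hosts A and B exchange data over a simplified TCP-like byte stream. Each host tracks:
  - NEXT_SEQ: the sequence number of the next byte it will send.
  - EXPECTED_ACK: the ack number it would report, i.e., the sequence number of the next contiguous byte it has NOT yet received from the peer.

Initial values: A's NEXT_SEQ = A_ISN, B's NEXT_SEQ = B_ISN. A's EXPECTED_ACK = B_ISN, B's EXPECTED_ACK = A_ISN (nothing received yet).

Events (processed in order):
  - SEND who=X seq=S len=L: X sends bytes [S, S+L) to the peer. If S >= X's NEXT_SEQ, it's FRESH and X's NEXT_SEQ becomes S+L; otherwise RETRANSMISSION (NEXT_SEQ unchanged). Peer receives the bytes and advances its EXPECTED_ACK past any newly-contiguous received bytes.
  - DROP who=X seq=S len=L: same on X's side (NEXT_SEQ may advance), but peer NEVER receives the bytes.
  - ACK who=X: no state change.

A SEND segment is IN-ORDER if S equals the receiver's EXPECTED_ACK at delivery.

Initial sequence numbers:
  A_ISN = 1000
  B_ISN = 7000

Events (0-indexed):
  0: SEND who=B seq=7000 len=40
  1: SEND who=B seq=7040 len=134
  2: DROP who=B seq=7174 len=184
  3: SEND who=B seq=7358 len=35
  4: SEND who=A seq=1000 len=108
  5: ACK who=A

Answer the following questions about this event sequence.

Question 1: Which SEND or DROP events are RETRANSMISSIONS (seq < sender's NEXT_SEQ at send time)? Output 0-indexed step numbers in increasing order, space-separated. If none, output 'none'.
Step 0: SEND seq=7000 -> fresh
Step 1: SEND seq=7040 -> fresh
Step 2: DROP seq=7174 -> fresh
Step 3: SEND seq=7358 -> fresh
Step 4: SEND seq=1000 -> fresh

Answer: none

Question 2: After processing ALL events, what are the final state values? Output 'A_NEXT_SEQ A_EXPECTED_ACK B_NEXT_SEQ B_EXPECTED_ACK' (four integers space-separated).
Answer: 1108 7174 7393 1108

Derivation:
After event 0: A_seq=1000 A_ack=7040 B_seq=7040 B_ack=1000
After event 1: A_seq=1000 A_ack=7174 B_seq=7174 B_ack=1000
After event 2: A_seq=1000 A_ack=7174 B_seq=7358 B_ack=1000
After event 3: A_seq=1000 A_ack=7174 B_seq=7393 B_ack=1000
After event 4: A_seq=1108 A_ack=7174 B_seq=7393 B_ack=1108
After event 5: A_seq=1108 A_ack=7174 B_seq=7393 B_ack=1108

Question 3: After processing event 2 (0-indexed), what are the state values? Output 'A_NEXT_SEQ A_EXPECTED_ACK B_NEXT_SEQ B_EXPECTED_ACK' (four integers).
After event 0: A_seq=1000 A_ack=7040 B_seq=7040 B_ack=1000
After event 1: A_seq=1000 A_ack=7174 B_seq=7174 B_ack=1000
After event 2: A_seq=1000 A_ack=7174 B_seq=7358 B_ack=1000

1000 7174 7358 1000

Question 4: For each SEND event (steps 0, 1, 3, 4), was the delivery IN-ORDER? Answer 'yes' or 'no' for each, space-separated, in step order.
Answer: yes yes no yes

Derivation:
Step 0: SEND seq=7000 -> in-order
Step 1: SEND seq=7040 -> in-order
Step 3: SEND seq=7358 -> out-of-order
Step 4: SEND seq=1000 -> in-order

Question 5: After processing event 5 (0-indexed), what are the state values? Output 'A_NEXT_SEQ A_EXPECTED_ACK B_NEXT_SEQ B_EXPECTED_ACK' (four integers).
After event 0: A_seq=1000 A_ack=7040 B_seq=7040 B_ack=1000
After event 1: A_seq=1000 A_ack=7174 B_seq=7174 B_ack=1000
After event 2: A_seq=1000 A_ack=7174 B_seq=7358 B_ack=1000
After event 3: A_seq=1000 A_ack=7174 B_seq=7393 B_ack=1000
After event 4: A_seq=1108 A_ack=7174 B_seq=7393 B_ack=1108
After event 5: A_seq=1108 A_ack=7174 B_seq=7393 B_ack=1108

1108 7174 7393 1108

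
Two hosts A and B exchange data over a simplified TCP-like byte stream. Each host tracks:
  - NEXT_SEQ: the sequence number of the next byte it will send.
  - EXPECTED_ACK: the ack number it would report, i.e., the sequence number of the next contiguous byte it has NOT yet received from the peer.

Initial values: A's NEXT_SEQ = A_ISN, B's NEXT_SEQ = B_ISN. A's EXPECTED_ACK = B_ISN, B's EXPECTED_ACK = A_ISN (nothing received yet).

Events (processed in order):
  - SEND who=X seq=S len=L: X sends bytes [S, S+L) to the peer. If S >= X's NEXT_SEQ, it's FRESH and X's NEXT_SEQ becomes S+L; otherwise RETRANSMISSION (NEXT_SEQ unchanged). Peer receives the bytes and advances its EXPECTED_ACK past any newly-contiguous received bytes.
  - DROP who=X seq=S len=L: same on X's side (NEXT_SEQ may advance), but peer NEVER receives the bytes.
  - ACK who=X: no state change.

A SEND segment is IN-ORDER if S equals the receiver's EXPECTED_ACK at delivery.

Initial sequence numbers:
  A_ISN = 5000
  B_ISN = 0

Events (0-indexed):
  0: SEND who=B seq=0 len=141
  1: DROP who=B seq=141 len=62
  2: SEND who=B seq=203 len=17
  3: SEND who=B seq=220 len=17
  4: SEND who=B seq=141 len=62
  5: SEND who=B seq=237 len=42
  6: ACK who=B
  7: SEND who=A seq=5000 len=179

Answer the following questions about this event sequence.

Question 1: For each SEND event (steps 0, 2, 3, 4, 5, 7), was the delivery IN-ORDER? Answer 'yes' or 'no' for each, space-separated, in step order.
Answer: yes no no yes yes yes

Derivation:
Step 0: SEND seq=0 -> in-order
Step 2: SEND seq=203 -> out-of-order
Step 3: SEND seq=220 -> out-of-order
Step 4: SEND seq=141 -> in-order
Step 5: SEND seq=237 -> in-order
Step 7: SEND seq=5000 -> in-order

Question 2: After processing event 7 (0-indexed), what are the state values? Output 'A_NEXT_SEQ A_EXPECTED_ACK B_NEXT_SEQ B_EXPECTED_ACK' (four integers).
After event 0: A_seq=5000 A_ack=141 B_seq=141 B_ack=5000
After event 1: A_seq=5000 A_ack=141 B_seq=203 B_ack=5000
After event 2: A_seq=5000 A_ack=141 B_seq=220 B_ack=5000
After event 3: A_seq=5000 A_ack=141 B_seq=237 B_ack=5000
After event 4: A_seq=5000 A_ack=237 B_seq=237 B_ack=5000
After event 5: A_seq=5000 A_ack=279 B_seq=279 B_ack=5000
After event 6: A_seq=5000 A_ack=279 B_seq=279 B_ack=5000
After event 7: A_seq=5179 A_ack=279 B_seq=279 B_ack=5179

5179 279 279 5179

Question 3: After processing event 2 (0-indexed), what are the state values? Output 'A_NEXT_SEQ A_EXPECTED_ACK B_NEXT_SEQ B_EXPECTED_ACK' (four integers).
After event 0: A_seq=5000 A_ack=141 B_seq=141 B_ack=5000
After event 1: A_seq=5000 A_ack=141 B_seq=203 B_ack=5000
After event 2: A_seq=5000 A_ack=141 B_seq=220 B_ack=5000

5000 141 220 5000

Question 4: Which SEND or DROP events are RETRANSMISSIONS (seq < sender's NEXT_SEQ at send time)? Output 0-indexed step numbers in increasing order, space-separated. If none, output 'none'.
Step 0: SEND seq=0 -> fresh
Step 1: DROP seq=141 -> fresh
Step 2: SEND seq=203 -> fresh
Step 3: SEND seq=220 -> fresh
Step 4: SEND seq=141 -> retransmit
Step 5: SEND seq=237 -> fresh
Step 7: SEND seq=5000 -> fresh

Answer: 4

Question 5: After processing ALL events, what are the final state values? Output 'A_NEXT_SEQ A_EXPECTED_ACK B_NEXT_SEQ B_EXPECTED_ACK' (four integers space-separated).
Answer: 5179 279 279 5179

Derivation:
After event 0: A_seq=5000 A_ack=141 B_seq=141 B_ack=5000
After event 1: A_seq=5000 A_ack=141 B_seq=203 B_ack=5000
After event 2: A_seq=5000 A_ack=141 B_seq=220 B_ack=5000
After event 3: A_seq=5000 A_ack=141 B_seq=237 B_ack=5000
After event 4: A_seq=5000 A_ack=237 B_seq=237 B_ack=5000
After event 5: A_seq=5000 A_ack=279 B_seq=279 B_ack=5000
After event 6: A_seq=5000 A_ack=279 B_seq=279 B_ack=5000
After event 7: A_seq=5179 A_ack=279 B_seq=279 B_ack=5179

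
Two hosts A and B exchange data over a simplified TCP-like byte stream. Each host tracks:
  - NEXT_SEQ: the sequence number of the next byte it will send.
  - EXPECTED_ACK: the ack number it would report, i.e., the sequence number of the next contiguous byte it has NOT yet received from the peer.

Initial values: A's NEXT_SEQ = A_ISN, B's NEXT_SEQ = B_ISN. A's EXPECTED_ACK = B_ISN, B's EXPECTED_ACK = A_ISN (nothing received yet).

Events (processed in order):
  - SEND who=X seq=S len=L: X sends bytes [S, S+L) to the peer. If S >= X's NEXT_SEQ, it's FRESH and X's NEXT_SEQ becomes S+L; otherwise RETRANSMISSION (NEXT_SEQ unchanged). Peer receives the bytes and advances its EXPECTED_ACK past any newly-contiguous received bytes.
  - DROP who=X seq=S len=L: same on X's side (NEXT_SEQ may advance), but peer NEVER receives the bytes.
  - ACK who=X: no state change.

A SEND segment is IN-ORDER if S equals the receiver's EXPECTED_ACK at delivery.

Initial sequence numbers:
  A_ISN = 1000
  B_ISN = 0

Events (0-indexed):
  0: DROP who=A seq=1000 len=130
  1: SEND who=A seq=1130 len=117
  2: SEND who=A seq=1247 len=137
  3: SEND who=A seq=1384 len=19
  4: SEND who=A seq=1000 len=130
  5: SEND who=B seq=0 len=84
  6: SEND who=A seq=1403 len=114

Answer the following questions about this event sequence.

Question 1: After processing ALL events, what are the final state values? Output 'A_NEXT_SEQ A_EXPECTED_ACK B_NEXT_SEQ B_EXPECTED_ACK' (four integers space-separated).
Answer: 1517 84 84 1517

Derivation:
After event 0: A_seq=1130 A_ack=0 B_seq=0 B_ack=1000
After event 1: A_seq=1247 A_ack=0 B_seq=0 B_ack=1000
After event 2: A_seq=1384 A_ack=0 B_seq=0 B_ack=1000
After event 3: A_seq=1403 A_ack=0 B_seq=0 B_ack=1000
After event 4: A_seq=1403 A_ack=0 B_seq=0 B_ack=1403
After event 5: A_seq=1403 A_ack=84 B_seq=84 B_ack=1403
After event 6: A_seq=1517 A_ack=84 B_seq=84 B_ack=1517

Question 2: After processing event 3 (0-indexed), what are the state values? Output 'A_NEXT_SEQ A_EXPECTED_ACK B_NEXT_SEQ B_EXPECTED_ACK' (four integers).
After event 0: A_seq=1130 A_ack=0 B_seq=0 B_ack=1000
After event 1: A_seq=1247 A_ack=0 B_seq=0 B_ack=1000
After event 2: A_seq=1384 A_ack=0 B_seq=0 B_ack=1000
After event 3: A_seq=1403 A_ack=0 B_seq=0 B_ack=1000

1403 0 0 1000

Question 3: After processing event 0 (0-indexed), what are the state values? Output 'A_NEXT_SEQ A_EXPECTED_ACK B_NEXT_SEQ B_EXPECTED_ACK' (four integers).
After event 0: A_seq=1130 A_ack=0 B_seq=0 B_ack=1000

1130 0 0 1000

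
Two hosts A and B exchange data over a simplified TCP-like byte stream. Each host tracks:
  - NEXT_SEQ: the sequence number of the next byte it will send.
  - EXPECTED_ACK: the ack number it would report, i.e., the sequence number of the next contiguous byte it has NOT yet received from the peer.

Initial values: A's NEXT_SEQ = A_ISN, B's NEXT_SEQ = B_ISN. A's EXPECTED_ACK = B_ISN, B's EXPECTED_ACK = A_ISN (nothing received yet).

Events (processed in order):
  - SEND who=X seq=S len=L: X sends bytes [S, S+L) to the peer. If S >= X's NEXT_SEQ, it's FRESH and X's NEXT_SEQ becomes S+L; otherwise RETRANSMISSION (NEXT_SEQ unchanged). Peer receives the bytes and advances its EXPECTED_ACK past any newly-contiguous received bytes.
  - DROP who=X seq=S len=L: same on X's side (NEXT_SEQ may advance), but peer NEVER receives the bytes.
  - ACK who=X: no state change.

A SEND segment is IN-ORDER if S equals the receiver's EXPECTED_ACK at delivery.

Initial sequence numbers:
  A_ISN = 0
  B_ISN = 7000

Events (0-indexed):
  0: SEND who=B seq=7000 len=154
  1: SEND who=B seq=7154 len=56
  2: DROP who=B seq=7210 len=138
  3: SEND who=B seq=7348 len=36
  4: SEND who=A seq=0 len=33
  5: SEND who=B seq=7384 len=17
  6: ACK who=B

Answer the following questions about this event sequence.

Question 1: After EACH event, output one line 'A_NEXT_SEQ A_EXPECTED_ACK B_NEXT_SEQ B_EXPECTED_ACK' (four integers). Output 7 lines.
0 7154 7154 0
0 7210 7210 0
0 7210 7348 0
0 7210 7384 0
33 7210 7384 33
33 7210 7401 33
33 7210 7401 33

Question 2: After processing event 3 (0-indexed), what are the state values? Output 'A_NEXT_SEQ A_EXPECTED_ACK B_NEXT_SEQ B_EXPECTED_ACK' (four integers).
After event 0: A_seq=0 A_ack=7154 B_seq=7154 B_ack=0
After event 1: A_seq=0 A_ack=7210 B_seq=7210 B_ack=0
After event 2: A_seq=0 A_ack=7210 B_seq=7348 B_ack=0
After event 3: A_seq=0 A_ack=7210 B_seq=7384 B_ack=0

0 7210 7384 0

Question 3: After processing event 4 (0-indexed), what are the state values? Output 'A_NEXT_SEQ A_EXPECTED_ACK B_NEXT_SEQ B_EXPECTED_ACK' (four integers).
After event 0: A_seq=0 A_ack=7154 B_seq=7154 B_ack=0
After event 1: A_seq=0 A_ack=7210 B_seq=7210 B_ack=0
After event 2: A_seq=0 A_ack=7210 B_seq=7348 B_ack=0
After event 3: A_seq=0 A_ack=7210 B_seq=7384 B_ack=0
After event 4: A_seq=33 A_ack=7210 B_seq=7384 B_ack=33

33 7210 7384 33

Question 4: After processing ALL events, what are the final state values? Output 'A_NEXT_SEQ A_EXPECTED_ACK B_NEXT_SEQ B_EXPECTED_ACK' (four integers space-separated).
Answer: 33 7210 7401 33

Derivation:
After event 0: A_seq=0 A_ack=7154 B_seq=7154 B_ack=0
After event 1: A_seq=0 A_ack=7210 B_seq=7210 B_ack=0
After event 2: A_seq=0 A_ack=7210 B_seq=7348 B_ack=0
After event 3: A_seq=0 A_ack=7210 B_seq=7384 B_ack=0
After event 4: A_seq=33 A_ack=7210 B_seq=7384 B_ack=33
After event 5: A_seq=33 A_ack=7210 B_seq=7401 B_ack=33
After event 6: A_seq=33 A_ack=7210 B_seq=7401 B_ack=33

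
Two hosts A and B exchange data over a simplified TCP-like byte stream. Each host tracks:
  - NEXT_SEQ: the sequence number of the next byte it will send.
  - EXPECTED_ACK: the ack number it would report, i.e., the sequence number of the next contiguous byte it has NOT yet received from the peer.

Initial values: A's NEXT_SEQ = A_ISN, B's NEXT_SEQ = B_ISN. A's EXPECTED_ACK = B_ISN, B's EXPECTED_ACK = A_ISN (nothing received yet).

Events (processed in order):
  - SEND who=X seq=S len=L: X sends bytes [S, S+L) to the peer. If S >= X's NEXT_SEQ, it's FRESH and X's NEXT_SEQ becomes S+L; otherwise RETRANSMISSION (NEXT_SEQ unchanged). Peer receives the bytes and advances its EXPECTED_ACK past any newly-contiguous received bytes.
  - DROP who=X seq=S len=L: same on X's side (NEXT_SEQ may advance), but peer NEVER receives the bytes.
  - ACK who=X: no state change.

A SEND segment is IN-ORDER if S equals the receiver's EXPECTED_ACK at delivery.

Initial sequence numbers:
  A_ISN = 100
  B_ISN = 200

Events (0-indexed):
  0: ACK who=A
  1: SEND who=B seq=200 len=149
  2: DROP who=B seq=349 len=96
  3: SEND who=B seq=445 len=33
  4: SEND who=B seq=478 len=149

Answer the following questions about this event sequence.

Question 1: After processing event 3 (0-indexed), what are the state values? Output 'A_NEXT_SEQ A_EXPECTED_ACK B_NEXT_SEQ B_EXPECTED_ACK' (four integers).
After event 0: A_seq=100 A_ack=200 B_seq=200 B_ack=100
After event 1: A_seq=100 A_ack=349 B_seq=349 B_ack=100
After event 2: A_seq=100 A_ack=349 B_seq=445 B_ack=100
After event 3: A_seq=100 A_ack=349 B_seq=478 B_ack=100

100 349 478 100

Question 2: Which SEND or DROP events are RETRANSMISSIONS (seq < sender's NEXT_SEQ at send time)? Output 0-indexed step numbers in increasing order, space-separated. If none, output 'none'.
Answer: none

Derivation:
Step 1: SEND seq=200 -> fresh
Step 2: DROP seq=349 -> fresh
Step 3: SEND seq=445 -> fresh
Step 4: SEND seq=478 -> fresh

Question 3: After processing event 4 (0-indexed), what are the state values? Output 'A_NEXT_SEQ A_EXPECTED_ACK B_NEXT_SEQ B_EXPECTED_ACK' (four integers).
After event 0: A_seq=100 A_ack=200 B_seq=200 B_ack=100
After event 1: A_seq=100 A_ack=349 B_seq=349 B_ack=100
After event 2: A_seq=100 A_ack=349 B_seq=445 B_ack=100
After event 3: A_seq=100 A_ack=349 B_seq=478 B_ack=100
After event 4: A_seq=100 A_ack=349 B_seq=627 B_ack=100

100 349 627 100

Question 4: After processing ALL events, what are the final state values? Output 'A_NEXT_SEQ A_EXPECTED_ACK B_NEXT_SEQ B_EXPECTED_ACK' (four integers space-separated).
After event 0: A_seq=100 A_ack=200 B_seq=200 B_ack=100
After event 1: A_seq=100 A_ack=349 B_seq=349 B_ack=100
After event 2: A_seq=100 A_ack=349 B_seq=445 B_ack=100
After event 3: A_seq=100 A_ack=349 B_seq=478 B_ack=100
After event 4: A_seq=100 A_ack=349 B_seq=627 B_ack=100

Answer: 100 349 627 100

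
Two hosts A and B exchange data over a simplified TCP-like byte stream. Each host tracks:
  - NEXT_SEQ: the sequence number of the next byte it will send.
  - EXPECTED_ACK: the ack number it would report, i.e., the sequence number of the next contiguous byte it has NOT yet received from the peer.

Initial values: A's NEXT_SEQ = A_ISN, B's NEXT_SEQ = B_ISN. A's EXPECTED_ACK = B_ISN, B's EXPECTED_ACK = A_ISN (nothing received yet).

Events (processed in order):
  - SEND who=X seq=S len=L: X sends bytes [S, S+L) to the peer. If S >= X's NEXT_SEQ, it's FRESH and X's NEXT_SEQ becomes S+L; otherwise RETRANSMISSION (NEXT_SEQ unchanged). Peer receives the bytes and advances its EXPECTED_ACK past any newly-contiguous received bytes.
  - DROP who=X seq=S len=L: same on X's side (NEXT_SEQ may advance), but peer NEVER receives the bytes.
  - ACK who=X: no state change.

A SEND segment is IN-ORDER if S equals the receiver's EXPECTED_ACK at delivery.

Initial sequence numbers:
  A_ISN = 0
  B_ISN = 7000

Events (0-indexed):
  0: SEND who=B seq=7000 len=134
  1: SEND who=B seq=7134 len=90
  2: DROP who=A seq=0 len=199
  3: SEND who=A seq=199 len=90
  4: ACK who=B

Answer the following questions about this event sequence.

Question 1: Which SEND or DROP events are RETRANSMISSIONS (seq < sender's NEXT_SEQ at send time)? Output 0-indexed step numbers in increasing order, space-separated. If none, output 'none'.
Step 0: SEND seq=7000 -> fresh
Step 1: SEND seq=7134 -> fresh
Step 2: DROP seq=0 -> fresh
Step 3: SEND seq=199 -> fresh

Answer: none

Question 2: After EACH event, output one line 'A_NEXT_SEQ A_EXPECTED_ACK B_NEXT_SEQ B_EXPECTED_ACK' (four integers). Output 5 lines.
0 7134 7134 0
0 7224 7224 0
199 7224 7224 0
289 7224 7224 0
289 7224 7224 0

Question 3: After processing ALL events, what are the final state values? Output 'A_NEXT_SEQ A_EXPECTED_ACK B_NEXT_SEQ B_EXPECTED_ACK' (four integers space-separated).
After event 0: A_seq=0 A_ack=7134 B_seq=7134 B_ack=0
After event 1: A_seq=0 A_ack=7224 B_seq=7224 B_ack=0
After event 2: A_seq=199 A_ack=7224 B_seq=7224 B_ack=0
After event 3: A_seq=289 A_ack=7224 B_seq=7224 B_ack=0
After event 4: A_seq=289 A_ack=7224 B_seq=7224 B_ack=0

Answer: 289 7224 7224 0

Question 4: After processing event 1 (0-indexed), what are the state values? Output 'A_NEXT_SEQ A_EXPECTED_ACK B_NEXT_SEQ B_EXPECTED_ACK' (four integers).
After event 0: A_seq=0 A_ack=7134 B_seq=7134 B_ack=0
After event 1: A_seq=0 A_ack=7224 B_seq=7224 B_ack=0

0 7224 7224 0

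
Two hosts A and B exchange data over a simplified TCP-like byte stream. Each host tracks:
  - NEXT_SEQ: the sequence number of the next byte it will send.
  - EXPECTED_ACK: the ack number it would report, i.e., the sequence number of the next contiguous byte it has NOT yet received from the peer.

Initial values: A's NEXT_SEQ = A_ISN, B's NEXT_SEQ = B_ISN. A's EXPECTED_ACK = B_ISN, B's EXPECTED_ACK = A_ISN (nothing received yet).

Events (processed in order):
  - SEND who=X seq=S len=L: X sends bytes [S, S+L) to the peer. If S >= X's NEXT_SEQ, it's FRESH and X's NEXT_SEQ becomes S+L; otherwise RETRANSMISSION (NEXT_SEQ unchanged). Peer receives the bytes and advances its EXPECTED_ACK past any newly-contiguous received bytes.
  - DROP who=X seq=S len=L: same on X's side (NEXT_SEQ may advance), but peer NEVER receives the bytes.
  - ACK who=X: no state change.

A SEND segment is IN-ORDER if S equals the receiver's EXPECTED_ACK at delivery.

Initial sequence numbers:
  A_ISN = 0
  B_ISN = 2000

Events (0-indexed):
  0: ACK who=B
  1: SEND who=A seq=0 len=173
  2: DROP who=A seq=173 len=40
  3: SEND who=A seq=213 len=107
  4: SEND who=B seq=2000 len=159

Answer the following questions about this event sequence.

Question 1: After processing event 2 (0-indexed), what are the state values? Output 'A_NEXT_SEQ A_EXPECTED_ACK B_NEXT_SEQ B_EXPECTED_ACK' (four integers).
After event 0: A_seq=0 A_ack=2000 B_seq=2000 B_ack=0
After event 1: A_seq=173 A_ack=2000 B_seq=2000 B_ack=173
After event 2: A_seq=213 A_ack=2000 B_seq=2000 B_ack=173

213 2000 2000 173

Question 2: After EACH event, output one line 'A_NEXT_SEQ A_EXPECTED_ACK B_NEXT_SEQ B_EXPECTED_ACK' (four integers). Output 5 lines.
0 2000 2000 0
173 2000 2000 173
213 2000 2000 173
320 2000 2000 173
320 2159 2159 173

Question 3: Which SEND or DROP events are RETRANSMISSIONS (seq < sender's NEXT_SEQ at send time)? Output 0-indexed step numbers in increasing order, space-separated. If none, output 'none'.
Answer: none

Derivation:
Step 1: SEND seq=0 -> fresh
Step 2: DROP seq=173 -> fresh
Step 3: SEND seq=213 -> fresh
Step 4: SEND seq=2000 -> fresh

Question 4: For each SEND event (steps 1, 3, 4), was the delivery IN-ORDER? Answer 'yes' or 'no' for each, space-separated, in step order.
Answer: yes no yes

Derivation:
Step 1: SEND seq=0 -> in-order
Step 3: SEND seq=213 -> out-of-order
Step 4: SEND seq=2000 -> in-order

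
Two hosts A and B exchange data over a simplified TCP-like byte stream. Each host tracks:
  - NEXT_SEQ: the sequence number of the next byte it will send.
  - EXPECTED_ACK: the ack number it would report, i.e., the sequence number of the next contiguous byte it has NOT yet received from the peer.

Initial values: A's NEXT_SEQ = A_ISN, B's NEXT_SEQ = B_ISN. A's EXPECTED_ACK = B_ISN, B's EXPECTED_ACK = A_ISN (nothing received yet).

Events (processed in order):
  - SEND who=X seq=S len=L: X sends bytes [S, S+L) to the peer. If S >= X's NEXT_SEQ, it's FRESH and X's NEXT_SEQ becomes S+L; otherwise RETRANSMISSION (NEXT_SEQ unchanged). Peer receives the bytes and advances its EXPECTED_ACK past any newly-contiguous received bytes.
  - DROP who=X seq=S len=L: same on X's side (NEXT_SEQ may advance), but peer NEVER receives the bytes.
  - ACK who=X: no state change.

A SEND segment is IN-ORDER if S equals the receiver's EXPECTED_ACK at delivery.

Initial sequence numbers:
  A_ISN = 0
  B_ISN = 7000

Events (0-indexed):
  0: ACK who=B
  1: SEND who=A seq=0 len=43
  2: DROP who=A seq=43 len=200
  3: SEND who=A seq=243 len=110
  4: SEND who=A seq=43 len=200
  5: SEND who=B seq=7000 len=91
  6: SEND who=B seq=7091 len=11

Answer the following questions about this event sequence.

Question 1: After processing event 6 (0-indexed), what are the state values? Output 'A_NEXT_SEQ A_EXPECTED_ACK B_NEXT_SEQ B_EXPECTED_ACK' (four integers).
After event 0: A_seq=0 A_ack=7000 B_seq=7000 B_ack=0
After event 1: A_seq=43 A_ack=7000 B_seq=7000 B_ack=43
After event 2: A_seq=243 A_ack=7000 B_seq=7000 B_ack=43
After event 3: A_seq=353 A_ack=7000 B_seq=7000 B_ack=43
After event 4: A_seq=353 A_ack=7000 B_seq=7000 B_ack=353
After event 5: A_seq=353 A_ack=7091 B_seq=7091 B_ack=353
After event 6: A_seq=353 A_ack=7102 B_seq=7102 B_ack=353

353 7102 7102 353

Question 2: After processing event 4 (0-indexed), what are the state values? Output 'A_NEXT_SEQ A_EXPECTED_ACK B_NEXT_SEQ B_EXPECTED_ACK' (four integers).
After event 0: A_seq=0 A_ack=7000 B_seq=7000 B_ack=0
After event 1: A_seq=43 A_ack=7000 B_seq=7000 B_ack=43
After event 2: A_seq=243 A_ack=7000 B_seq=7000 B_ack=43
After event 3: A_seq=353 A_ack=7000 B_seq=7000 B_ack=43
After event 4: A_seq=353 A_ack=7000 B_seq=7000 B_ack=353

353 7000 7000 353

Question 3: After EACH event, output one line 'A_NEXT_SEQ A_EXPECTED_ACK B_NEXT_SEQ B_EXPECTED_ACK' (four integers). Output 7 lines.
0 7000 7000 0
43 7000 7000 43
243 7000 7000 43
353 7000 7000 43
353 7000 7000 353
353 7091 7091 353
353 7102 7102 353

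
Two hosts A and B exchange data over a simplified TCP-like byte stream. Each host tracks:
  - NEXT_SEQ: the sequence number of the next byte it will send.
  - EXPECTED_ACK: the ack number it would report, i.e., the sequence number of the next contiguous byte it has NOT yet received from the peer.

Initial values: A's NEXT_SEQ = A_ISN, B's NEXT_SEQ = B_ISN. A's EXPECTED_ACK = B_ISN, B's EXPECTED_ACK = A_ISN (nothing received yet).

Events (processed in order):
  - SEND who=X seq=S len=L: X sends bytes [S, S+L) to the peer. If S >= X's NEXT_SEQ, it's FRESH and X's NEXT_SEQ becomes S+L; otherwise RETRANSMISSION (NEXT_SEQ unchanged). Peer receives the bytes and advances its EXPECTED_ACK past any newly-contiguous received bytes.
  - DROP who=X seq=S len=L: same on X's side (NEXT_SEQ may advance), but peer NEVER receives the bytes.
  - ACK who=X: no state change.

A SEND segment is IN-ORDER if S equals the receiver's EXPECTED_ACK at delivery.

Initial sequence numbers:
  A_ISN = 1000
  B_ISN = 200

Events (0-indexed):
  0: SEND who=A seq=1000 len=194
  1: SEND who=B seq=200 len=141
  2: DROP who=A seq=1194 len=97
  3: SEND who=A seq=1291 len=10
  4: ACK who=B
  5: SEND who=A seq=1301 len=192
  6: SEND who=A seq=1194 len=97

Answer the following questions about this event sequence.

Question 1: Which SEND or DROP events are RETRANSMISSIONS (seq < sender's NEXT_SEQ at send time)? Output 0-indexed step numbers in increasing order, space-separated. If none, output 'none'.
Answer: 6

Derivation:
Step 0: SEND seq=1000 -> fresh
Step 1: SEND seq=200 -> fresh
Step 2: DROP seq=1194 -> fresh
Step 3: SEND seq=1291 -> fresh
Step 5: SEND seq=1301 -> fresh
Step 6: SEND seq=1194 -> retransmit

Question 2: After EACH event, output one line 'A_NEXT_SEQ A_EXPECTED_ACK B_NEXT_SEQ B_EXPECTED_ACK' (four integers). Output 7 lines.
1194 200 200 1194
1194 341 341 1194
1291 341 341 1194
1301 341 341 1194
1301 341 341 1194
1493 341 341 1194
1493 341 341 1493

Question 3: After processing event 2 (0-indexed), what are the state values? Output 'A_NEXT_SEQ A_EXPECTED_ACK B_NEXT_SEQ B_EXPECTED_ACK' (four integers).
After event 0: A_seq=1194 A_ack=200 B_seq=200 B_ack=1194
After event 1: A_seq=1194 A_ack=341 B_seq=341 B_ack=1194
After event 2: A_seq=1291 A_ack=341 B_seq=341 B_ack=1194

1291 341 341 1194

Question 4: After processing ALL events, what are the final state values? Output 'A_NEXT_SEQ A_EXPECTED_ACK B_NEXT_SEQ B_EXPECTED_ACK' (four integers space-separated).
Answer: 1493 341 341 1493

Derivation:
After event 0: A_seq=1194 A_ack=200 B_seq=200 B_ack=1194
After event 1: A_seq=1194 A_ack=341 B_seq=341 B_ack=1194
After event 2: A_seq=1291 A_ack=341 B_seq=341 B_ack=1194
After event 3: A_seq=1301 A_ack=341 B_seq=341 B_ack=1194
After event 4: A_seq=1301 A_ack=341 B_seq=341 B_ack=1194
After event 5: A_seq=1493 A_ack=341 B_seq=341 B_ack=1194
After event 6: A_seq=1493 A_ack=341 B_seq=341 B_ack=1493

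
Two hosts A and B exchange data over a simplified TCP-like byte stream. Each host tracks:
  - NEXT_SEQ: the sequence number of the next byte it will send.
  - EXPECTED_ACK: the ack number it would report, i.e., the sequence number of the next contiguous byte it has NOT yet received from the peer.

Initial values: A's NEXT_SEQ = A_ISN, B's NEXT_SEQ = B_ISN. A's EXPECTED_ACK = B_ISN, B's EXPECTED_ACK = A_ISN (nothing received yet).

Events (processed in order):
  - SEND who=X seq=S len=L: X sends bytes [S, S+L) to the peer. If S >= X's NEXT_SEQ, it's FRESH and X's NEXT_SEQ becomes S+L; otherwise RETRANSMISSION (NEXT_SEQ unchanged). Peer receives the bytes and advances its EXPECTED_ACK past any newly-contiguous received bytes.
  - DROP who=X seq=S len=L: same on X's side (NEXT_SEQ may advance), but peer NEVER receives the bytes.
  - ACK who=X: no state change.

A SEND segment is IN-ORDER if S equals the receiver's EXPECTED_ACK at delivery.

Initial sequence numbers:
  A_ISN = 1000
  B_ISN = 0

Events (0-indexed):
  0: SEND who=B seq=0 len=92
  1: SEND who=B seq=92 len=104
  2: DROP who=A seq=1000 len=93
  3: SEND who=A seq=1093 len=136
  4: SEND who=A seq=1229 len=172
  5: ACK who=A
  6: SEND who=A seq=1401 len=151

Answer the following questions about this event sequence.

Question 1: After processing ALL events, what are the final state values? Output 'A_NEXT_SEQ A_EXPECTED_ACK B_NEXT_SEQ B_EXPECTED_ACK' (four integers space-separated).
After event 0: A_seq=1000 A_ack=92 B_seq=92 B_ack=1000
After event 1: A_seq=1000 A_ack=196 B_seq=196 B_ack=1000
After event 2: A_seq=1093 A_ack=196 B_seq=196 B_ack=1000
After event 3: A_seq=1229 A_ack=196 B_seq=196 B_ack=1000
After event 4: A_seq=1401 A_ack=196 B_seq=196 B_ack=1000
After event 5: A_seq=1401 A_ack=196 B_seq=196 B_ack=1000
After event 6: A_seq=1552 A_ack=196 B_seq=196 B_ack=1000

Answer: 1552 196 196 1000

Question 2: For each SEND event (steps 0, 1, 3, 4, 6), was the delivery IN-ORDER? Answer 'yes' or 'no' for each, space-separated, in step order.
Answer: yes yes no no no

Derivation:
Step 0: SEND seq=0 -> in-order
Step 1: SEND seq=92 -> in-order
Step 3: SEND seq=1093 -> out-of-order
Step 4: SEND seq=1229 -> out-of-order
Step 6: SEND seq=1401 -> out-of-order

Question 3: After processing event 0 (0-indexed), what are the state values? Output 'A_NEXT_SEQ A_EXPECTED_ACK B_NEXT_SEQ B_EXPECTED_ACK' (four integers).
After event 0: A_seq=1000 A_ack=92 B_seq=92 B_ack=1000

1000 92 92 1000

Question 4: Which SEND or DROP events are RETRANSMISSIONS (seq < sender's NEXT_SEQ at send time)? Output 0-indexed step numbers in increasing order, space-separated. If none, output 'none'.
Step 0: SEND seq=0 -> fresh
Step 1: SEND seq=92 -> fresh
Step 2: DROP seq=1000 -> fresh
Step 3: SEND seq=1093 -> fresh
Step 4: SEND seq=1229 -> fresh
Step 6: SEND seq=1401 -> fresh

Answer: none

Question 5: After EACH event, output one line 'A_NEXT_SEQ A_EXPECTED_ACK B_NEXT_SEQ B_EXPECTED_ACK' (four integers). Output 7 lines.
1000 92 92 1000
1000 196 196 1000
1093 196 196 1000
1229 196 196 1000
1401 196 196 1000
1401 196 196 1000
1552 196 196 1000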